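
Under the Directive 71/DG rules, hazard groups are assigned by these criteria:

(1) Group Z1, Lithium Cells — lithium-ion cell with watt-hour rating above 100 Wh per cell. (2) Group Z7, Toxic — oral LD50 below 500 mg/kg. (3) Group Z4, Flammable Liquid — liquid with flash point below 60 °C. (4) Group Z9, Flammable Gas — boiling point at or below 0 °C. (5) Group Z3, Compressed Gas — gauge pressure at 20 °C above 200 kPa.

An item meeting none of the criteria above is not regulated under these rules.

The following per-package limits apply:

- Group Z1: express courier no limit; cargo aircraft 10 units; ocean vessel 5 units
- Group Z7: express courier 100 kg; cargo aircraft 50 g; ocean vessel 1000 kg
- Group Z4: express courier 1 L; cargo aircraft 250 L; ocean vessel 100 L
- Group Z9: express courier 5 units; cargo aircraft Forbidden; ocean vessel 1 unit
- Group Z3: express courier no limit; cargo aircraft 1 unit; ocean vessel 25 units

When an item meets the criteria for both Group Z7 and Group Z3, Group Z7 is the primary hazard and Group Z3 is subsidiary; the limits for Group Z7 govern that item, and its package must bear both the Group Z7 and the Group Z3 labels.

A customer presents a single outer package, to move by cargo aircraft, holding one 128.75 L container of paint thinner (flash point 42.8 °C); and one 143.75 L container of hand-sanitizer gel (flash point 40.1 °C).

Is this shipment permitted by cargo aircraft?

Flash point 42.8 °C meets the Group Z4 criterion (Flammable Liquid), so the paint thinner is Group Z4.
The hand-sanitizer gel has flash point 40.1 °C, which is < 60 °C, so it is Group Z4 (Flammable Liquid).
Group Z4 net quantity: 128.75 L + 143.75 L = 272.5 L.
272.5 L > 250 L (cargo aircraft limit, Group Z4) — over the limit.

No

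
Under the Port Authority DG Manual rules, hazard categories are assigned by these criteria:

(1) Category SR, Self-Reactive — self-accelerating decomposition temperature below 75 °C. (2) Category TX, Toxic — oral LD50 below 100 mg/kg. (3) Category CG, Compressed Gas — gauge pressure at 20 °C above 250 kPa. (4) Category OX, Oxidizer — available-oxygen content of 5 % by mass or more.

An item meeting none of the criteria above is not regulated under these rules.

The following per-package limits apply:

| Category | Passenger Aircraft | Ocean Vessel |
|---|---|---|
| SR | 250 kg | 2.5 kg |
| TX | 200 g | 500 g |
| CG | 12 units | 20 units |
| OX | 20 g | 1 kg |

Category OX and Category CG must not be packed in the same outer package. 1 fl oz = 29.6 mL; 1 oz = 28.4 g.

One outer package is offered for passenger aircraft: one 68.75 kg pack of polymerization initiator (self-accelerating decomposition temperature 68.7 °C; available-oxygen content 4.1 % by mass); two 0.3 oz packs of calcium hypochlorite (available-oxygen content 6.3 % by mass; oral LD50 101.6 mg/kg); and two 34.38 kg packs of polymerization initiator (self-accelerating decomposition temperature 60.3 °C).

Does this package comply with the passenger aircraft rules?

Yes

Polymerization initiator: self-accelerating decomposition temperature 68.7 °C < 75 °C → Category SR (Self-Reactive).
Available-oxygen content 6.3 % by mass meets the Category OX criterion (Oxidizer), so the calcium hypochlorite is Category OX.
The polymerization initiator has self-accelerating decomposition temperature 60.3 °C, which is < 75 °C, so it is Category SR (Self-Reactive).
Category OX quantity: two 0.3 oz packs = 17.04 g.
17.04 g ≤ 20 g (passenger aircraft limit, Category OX) — within limit.
Category SR net quantity: 68.75 kg + (two 34.38 kg packs = 68.76 kg) = 137.51 kg.
137.51 kg is within the passenger aircraft limit of 250 kg for Category SR.
The segregation rule (Category OX with Category CG) does not apply to Category OX with Category SR.
Every hazard category is within its passenger aircraft limit and no segregation rule is violated.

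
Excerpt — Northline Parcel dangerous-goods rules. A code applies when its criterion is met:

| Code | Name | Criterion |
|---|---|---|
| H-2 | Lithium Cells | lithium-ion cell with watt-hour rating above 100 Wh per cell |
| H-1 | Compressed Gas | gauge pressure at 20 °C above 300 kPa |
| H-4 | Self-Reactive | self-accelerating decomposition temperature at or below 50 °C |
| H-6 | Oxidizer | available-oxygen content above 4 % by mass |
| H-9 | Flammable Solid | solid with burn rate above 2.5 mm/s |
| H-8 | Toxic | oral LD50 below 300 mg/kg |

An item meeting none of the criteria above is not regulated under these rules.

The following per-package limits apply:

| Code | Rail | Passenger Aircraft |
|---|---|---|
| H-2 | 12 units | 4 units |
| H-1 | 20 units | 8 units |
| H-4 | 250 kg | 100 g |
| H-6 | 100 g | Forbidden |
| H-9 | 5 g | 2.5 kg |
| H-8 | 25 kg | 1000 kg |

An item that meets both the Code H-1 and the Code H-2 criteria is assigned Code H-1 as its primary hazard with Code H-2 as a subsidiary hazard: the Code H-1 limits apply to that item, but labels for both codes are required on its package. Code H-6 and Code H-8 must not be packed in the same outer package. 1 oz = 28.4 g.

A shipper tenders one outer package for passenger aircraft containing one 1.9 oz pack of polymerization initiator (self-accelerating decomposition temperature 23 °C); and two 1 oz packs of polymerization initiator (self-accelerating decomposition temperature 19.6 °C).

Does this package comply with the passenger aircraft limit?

The polymerization initiator has self-accelerating decomposition temperature 23 °C, which is ≤ 50 °C, so it is Code H-4 (Self-Reactive).
Polymerization initiator: self-accelerating decomposition temperature 19.6 °C ≤ 50 °C → Code H-4 (Self-Reactive).
Total Code H-4: (one 1.9 oz pack = 53.96 g) + (two 1 oz packs = 56.8 g) = 110.76 g.
110.76 g > 100 g (passenger aircraft limit, Code H-4) — over the limit.

No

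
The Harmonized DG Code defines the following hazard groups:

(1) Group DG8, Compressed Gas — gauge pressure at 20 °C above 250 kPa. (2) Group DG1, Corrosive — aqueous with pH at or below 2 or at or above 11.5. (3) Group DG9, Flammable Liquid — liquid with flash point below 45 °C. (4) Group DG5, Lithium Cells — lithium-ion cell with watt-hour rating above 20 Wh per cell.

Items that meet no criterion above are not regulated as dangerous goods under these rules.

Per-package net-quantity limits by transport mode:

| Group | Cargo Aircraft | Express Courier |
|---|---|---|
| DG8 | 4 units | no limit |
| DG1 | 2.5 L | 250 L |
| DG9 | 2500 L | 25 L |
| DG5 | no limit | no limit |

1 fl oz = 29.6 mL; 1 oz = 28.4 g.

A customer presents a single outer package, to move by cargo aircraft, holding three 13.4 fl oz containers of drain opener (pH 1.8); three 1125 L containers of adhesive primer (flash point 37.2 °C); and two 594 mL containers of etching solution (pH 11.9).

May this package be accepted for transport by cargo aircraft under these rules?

The drain opener has pH 1.8, which is ≤ 2, so it is Group DG1 (Corrosive).
Adhesive primer: flash point 37.2 °C < 45 °C → Group DG9 (Flammable Liquid).
With pH 11.9 (≥ 11.5), the etching solution falls in Group DG1.
Group DG1 net quantity: (three 13.4 fl oz containers = 1189.92 mL) + (two 594 mL containers = 1.188 L) = 2377.92 mL.
2377.92 mL is within the cargo aircraft limit of 2.5 L for Group DG1.
Group DG9 quantity: three 1125 L containers = 3375 L.
3375 L exceeds the cargo aircraft limit of 2500 L for Group DG9.

No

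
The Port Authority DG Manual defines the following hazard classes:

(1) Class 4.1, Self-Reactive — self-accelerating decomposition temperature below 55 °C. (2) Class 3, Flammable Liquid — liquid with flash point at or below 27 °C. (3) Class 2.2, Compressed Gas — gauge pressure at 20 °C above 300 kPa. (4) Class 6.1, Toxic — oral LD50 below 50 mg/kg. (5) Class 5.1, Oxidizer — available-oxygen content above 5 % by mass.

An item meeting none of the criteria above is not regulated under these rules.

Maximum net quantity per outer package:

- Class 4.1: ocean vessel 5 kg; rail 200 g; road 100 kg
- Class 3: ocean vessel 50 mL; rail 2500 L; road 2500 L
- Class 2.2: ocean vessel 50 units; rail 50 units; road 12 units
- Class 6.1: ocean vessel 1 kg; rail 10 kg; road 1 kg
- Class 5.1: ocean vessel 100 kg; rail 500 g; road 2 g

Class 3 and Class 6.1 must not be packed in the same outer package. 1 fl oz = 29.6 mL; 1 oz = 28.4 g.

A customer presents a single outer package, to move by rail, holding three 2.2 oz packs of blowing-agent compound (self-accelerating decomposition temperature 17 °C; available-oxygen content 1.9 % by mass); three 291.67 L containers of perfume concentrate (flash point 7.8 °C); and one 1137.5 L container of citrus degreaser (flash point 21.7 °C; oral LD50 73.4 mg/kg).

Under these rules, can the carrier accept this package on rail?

Yes

With self-accelerating decomposition temperature 17 °C (< 55 °C), the blowing-agent compound falls in Class 4.1.
With flash point 7.8 °C (≤ 27 °C), the perfume concentrate falls in Class 3.
The citrus degreaser has flash point 21.7 °C, which is ≤ 27 °C, so it is Class 3 (Flammable Liquid).
Class 4.1 quantity: three 2.2 oz packs = 187.44 g.
That is within the Class 4.1 rail limit of 200 g.
Total Class 3: (three 291.67 L containers = 875.01 L) + 1137.5 L = 2012.51 L.
2012.51 L ≤ 2500 L (rail limit, Class 3) — within limit.
The segregation rule (Class 3 with Class 6.1) does not apply to Class 4.1 with Class 3.
Every hazard class is within its rail limit and no segregation rule is violated.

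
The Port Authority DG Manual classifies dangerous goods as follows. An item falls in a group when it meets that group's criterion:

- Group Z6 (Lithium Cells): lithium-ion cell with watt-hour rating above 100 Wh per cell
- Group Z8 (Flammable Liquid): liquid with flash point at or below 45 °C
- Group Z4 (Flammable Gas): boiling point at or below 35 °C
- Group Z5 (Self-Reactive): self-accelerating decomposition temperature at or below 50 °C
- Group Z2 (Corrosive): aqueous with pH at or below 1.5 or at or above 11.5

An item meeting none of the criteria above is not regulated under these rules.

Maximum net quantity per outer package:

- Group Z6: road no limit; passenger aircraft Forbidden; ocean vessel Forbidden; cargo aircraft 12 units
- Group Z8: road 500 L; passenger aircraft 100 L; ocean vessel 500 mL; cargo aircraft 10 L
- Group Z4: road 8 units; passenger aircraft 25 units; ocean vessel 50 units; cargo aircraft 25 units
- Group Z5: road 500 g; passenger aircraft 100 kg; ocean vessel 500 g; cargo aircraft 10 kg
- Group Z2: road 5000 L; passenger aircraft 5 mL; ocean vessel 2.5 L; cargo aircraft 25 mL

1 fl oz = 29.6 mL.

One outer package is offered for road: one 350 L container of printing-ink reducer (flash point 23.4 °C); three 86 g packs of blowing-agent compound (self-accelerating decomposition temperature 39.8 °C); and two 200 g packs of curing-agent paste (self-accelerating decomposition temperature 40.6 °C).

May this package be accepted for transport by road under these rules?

No

The printing-ink reducer has flash point 23.4 °C, which is ≤ 45 °C, so it is Group Z8 (Flammable Liquid).
The blowing-agent compound has self-accelerating decomposition temperature 39.8 °C, which is ≤ 50 °C, so it is Group Z5 (Self-Reactive).
Curing-agent paste: self-accelerating decomposition temperature 40.6 °C ≤ 50 °C → Group Z5 (Self-Reactive).
Group Z5 net quantity: (three 86 g packs = 258 g) + (two 200 g packs = 400 g) = 658 g.
658 g > 500 g (road limit, Group Z5) — over the limit.
Group Z8 quantity: 350 L.
350 L ≤ 500 L (road limit, Group Z8) — within limit.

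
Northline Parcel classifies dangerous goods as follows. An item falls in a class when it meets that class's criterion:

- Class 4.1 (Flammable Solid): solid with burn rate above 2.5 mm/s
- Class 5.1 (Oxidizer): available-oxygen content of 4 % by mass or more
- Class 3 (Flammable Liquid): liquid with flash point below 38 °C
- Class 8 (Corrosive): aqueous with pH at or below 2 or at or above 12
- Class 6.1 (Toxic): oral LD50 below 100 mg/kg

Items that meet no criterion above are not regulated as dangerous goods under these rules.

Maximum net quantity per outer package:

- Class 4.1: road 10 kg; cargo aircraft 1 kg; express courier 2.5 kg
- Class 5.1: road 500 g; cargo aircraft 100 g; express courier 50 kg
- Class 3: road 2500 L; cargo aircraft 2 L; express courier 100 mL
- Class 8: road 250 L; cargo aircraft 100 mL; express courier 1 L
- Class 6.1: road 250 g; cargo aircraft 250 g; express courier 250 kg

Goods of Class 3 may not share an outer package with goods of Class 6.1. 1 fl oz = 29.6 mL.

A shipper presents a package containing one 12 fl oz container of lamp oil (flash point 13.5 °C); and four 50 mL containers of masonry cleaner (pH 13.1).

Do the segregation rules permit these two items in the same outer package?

The lamp oil has flash point 13.5 °C, which is < 38 °C, so it is Class 3 (Flammable Liquid).
With pH 13.1 (≥ 12), the masonry cleaner falls in Class 8.
No segregation rule bars Class 3 with Class 8.

Yes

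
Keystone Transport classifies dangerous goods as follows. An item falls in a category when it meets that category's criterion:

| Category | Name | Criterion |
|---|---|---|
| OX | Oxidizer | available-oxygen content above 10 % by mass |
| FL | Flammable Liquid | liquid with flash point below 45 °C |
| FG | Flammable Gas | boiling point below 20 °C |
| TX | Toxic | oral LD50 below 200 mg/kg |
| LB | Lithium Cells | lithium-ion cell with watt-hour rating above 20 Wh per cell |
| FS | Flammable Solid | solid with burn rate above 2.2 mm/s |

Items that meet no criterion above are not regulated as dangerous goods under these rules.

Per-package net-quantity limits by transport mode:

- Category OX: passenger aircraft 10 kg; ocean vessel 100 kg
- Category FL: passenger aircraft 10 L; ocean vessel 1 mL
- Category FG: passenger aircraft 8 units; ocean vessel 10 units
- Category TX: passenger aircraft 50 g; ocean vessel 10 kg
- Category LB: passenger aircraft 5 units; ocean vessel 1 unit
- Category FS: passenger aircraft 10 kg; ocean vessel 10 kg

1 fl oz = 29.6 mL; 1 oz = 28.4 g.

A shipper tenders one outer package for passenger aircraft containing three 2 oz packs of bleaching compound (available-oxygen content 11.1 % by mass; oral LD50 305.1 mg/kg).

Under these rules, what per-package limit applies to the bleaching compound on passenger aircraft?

10 kg

Bleaching compound: available-oxygen content 11.1 % by mass > 10 % by mass → Category OX (Oxidizer).
The passenger aircraft limit for Category OX is 10 kg.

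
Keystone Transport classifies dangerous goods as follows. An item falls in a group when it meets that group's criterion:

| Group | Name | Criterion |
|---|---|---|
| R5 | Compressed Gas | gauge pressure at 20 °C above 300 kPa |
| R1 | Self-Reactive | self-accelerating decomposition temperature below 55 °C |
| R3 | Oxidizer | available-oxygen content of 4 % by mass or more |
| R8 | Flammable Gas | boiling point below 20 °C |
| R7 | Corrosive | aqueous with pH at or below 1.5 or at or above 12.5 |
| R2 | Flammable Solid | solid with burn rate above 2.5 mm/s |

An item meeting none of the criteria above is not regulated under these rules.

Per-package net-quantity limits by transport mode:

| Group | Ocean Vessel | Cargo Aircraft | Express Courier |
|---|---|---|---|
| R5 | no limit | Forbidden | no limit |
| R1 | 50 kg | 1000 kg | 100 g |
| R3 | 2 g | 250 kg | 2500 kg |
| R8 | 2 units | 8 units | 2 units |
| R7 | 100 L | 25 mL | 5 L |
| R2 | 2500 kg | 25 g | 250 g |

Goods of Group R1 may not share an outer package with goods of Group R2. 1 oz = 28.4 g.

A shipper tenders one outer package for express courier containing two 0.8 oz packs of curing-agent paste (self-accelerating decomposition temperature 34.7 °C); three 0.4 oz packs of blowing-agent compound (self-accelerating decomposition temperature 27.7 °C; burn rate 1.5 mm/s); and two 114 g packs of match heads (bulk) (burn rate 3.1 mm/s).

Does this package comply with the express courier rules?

The curing-agent paste has self-accelerating decomposition temperature 34.7 °C, which is < 55 °C, so it is Group R1 (Self-Reactive).
With self-accelerating decomposition temperature 27.7 °C (< 55 °C), the blowing-agent compound falls in Group R1.
Burn rate 3.1 mm/s meets the Group R2 criterion (Flammable Solid), so the match heads (bulk) are Group R2.
Total Group R1: (two 0.8 oz packs = 45.44 g) + (three 0.4 oz packs = 34.08 g) = 79.52 g.
79.52 g is within the express courier limit of 100 g for Group R1.
Group R2 quantity: two 114 g packs = 228 g.
228 g ≤ 250 g (express courier limit, Group R2) — within limit.
Group R1 and Group R2 may not share an outer package.

No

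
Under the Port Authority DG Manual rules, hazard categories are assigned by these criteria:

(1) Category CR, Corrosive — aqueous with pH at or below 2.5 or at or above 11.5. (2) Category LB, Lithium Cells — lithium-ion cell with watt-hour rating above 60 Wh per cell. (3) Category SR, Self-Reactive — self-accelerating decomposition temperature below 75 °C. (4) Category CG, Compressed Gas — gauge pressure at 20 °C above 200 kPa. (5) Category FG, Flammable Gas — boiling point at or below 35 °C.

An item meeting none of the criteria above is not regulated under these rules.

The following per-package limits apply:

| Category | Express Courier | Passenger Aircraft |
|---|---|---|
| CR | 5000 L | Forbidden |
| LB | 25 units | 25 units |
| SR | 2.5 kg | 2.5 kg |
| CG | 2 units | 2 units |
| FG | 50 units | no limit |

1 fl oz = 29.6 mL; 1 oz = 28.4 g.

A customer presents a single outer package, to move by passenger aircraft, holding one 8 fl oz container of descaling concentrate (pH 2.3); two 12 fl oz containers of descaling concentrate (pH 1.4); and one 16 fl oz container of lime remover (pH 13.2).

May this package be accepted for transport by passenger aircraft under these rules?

No

With pH 2.3 (≤ 2.5), the descaling concentrate falls in Category CR.
The descaling concentrate has pH 1.4, which is ≤ 2.5, so it is Category CR (Corrosive).
The lime remover has pH 13.2, which is ≥ 11.5, so it is Category CR (Corrosive).
Category CR net quantity: (one 8 fl oz container = 236.8 mL) + (two 12 fl oz containers = 710.4 mL) + (one 16 fl oz container = 473.6 mL) = 1420.8 mL.
Category CR is Forbidden by passenger aircraft.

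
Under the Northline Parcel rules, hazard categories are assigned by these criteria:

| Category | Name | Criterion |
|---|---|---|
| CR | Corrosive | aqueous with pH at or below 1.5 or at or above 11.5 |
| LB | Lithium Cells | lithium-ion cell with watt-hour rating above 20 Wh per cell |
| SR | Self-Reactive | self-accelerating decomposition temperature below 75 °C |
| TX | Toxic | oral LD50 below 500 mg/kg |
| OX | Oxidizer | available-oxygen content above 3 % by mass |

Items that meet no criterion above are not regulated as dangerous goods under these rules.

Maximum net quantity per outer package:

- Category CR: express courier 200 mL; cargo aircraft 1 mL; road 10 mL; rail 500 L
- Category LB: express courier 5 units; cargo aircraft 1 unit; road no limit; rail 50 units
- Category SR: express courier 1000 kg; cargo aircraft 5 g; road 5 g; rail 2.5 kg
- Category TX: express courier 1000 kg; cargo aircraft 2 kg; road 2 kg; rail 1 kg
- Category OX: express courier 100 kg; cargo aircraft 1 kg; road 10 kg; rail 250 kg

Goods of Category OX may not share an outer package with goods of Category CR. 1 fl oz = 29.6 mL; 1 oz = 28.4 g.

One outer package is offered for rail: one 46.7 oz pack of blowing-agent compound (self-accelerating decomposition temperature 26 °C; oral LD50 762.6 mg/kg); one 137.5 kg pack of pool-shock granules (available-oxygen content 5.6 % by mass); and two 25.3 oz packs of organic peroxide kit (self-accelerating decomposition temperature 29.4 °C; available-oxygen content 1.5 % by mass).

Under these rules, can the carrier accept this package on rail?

Blowing-agent compound: self-accelerating decomposition temperature 26 °C < 75 °C → Category SR (Self-Reactive).
With available-oxygen content 5.6 % by mass (> 3 % by mass), the pool-shock granules fall in Category OX.
Organic peroxide kit: self-accelerating decomposition temperature 29.4 °C < 75 °C → Category SR (Self-Reactive).
Total Category SR: (one 46.7 oz pack = 1326.28 g) + (two 25.3 oz packs = 1437.04 g) = 2763.32 g.
2763.32 g > 2.5 kg (rail limit, Category SR) — over the limit.
Category OX quantity: 137.5 kg.
137.5 kg ≤ 250 kg (rail limit, Category OX) — within limit.
The segregation rule (Category OX with Category CR) does not apply to Category SR with Category OX.

No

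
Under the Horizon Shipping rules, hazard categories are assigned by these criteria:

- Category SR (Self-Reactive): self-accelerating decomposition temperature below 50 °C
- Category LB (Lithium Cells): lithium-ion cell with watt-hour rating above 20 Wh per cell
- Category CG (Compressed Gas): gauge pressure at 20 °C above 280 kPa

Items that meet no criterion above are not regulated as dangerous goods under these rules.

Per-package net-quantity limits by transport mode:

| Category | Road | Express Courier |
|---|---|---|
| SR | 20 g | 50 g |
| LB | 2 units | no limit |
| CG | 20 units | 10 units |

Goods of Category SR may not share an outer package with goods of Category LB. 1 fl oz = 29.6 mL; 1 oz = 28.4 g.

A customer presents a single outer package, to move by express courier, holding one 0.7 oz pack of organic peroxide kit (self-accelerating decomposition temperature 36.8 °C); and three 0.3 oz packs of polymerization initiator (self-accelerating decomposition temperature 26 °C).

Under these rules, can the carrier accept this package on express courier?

Self-accelerating decomposition temperature 36.8 °C meets the Category SR criterion (Self-Reactive), so the organic peroxide kit is Category SR.
Self-accelerating decomposition temperature 26 °C meets the Category SR criterion (Self-Reactive), so the polymerization initiator is Category SR.
Category SR net quantity: (one 0.7 oz pack = 19.88 g) + (three 0.3 oz packs = 25.56 g) = 45.44 g.
45.44 g is within the express courier limit of 50 g for Category SR.

Yes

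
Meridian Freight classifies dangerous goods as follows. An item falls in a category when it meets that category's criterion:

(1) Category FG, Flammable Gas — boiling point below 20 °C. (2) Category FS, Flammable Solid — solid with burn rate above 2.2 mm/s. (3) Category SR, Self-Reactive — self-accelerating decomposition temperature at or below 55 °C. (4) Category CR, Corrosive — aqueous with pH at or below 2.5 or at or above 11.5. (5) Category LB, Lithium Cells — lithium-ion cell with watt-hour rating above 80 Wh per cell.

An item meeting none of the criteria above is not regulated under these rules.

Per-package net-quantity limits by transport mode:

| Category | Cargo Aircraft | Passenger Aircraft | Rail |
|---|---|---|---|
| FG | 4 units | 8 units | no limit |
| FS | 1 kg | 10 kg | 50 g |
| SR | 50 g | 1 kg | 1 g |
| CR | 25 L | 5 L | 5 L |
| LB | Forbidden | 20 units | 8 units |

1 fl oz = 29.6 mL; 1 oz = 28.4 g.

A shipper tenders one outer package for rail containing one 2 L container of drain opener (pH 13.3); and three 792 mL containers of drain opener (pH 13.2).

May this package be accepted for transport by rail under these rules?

With pH 13.3 (≥ 11.5), the drain opener falls in Category CR.
Drain opener: pH 13.2 ≥ 11.5 → Category CR (Corrosive).
Total Category CR: 2 L + (three 792 mL containers = 2.376 L) = 4.376 L.
4.376 L ≤ 5 L (rail limit, Category CR) — within limit.

Yes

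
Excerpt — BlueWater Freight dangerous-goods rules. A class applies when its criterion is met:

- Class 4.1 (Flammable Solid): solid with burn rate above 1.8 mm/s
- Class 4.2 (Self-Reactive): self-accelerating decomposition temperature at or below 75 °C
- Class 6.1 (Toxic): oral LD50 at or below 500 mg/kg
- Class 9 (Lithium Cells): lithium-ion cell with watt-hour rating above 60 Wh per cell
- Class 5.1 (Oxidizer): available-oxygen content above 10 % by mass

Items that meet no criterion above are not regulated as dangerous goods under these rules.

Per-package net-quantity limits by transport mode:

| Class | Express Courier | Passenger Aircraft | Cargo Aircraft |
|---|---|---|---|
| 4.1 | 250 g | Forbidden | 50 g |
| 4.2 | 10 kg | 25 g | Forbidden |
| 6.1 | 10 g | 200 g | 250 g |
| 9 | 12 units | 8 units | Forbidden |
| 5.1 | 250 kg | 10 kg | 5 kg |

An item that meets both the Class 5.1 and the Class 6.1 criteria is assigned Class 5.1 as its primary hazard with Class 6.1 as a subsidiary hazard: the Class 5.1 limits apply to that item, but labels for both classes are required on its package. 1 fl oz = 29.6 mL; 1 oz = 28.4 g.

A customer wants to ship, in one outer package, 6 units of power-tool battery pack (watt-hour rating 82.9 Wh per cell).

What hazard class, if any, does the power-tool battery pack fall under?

Power-tool battery pack: watt-hour rating 82.9 Wh per cell > 60 Wh per cell → Class 9 (Lithium Cells).

Class 9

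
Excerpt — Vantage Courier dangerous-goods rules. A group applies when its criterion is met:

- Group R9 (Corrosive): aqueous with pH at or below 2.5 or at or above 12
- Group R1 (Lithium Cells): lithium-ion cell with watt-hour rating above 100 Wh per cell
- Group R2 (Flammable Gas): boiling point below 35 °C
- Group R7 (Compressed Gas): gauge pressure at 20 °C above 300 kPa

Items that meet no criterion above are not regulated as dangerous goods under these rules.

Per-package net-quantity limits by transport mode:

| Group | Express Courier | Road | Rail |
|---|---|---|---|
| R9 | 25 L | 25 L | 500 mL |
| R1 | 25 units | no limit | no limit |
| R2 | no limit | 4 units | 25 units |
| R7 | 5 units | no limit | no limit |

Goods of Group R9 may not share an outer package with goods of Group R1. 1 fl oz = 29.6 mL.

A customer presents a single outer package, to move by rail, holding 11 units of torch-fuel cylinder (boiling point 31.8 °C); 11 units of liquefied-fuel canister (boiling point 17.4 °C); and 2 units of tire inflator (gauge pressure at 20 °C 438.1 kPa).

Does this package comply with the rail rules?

With boiling point 31.8 °C (< 35 °C), the torch-fuel cylinder falls in Group R2.
With boiling point 17.4 °C (< 35 °C), the liquefied-fuel canister falls in Group R2.
The tire inflator has gauge pressure at 20 °C 438.1 kPa, which is > 300 kPa, so it is Group R7 (Compressed Gas).
Total Group R2: 11 units + 11 units = 22 units.
22 units is within the rail limit of 25 units for Group R2.
Group R7 quantity: 2 units.
Group R7 has no per-package limit by rail.
The segregation rule (Group R9 with Group R1) does not apply to Group R2 with Group R7.
Every hazard group is within its rail limit and no segregation rule is violated.

Yes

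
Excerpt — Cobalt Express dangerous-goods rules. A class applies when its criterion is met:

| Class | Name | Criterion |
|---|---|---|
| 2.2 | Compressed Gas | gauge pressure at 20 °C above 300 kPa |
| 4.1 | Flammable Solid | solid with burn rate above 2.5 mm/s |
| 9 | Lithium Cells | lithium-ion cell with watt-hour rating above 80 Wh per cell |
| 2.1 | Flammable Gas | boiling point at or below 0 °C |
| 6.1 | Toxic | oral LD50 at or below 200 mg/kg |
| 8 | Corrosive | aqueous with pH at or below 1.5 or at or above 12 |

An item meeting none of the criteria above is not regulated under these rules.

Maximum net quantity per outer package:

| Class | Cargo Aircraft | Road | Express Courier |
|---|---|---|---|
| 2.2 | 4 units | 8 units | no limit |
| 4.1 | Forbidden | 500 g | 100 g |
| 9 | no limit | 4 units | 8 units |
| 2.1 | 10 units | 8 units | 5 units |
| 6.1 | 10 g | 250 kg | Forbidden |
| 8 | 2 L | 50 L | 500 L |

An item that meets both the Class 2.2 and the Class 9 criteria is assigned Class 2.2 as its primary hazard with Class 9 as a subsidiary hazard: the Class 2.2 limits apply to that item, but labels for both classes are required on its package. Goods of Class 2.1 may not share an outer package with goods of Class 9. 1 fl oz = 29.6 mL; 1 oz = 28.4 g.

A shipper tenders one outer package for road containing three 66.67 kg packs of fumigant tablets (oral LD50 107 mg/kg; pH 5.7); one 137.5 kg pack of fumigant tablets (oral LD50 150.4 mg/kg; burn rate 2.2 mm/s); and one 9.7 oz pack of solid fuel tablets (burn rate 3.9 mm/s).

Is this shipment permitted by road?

No

Oral LD50 107 mg/kg meets the Class 6.1 criterion (Toxic), so the fumigant tablets are Class 6.1.
Fumigant tablets: oral LD50 150.4 mg/kg ≤ 200 mg/kg → Class 6.1 (Toxic).
Burn rate 3.9 mm/s meets the Class 4.1 criterion (Flammable Solid), so the solid fuel tablets are Class 4.1.
Total Class 6.1: (three 66.67 kg packs = 200.01 kg) + 137.5 kg = 337.51 kg.
337.51 kg > 250 kg (road limit, Class 6.1) — over the limit.
Class 4.1 quantity: one 9.7 oz pack = 275.48 g.
275.48 g ≤ 500 g (road limit, Class 4.1) — within limit.
The segregation rule (Class 2.1 with Class 9) does not apply to Class 6.1 with Class 4.1.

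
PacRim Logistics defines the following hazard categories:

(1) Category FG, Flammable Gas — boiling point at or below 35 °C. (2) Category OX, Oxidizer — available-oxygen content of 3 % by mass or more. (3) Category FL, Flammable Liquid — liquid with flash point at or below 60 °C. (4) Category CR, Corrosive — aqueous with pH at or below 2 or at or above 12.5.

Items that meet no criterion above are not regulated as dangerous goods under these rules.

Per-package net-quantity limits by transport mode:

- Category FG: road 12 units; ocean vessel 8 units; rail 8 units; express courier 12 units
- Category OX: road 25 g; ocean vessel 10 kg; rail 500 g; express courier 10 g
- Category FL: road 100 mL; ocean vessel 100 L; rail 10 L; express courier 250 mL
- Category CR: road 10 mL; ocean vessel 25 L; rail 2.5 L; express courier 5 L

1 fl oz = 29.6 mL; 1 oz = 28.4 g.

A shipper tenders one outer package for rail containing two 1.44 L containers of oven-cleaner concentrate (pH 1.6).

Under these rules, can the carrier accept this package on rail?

No

pH 1.6 meets the Category CR criterion (Corrosive), so the oven-cleaner concentrate is Category CR.
Category CR quantity: two 1.44 L containers = 2.88 L.
That exceeds the Category CR rail limit of 2.5 L.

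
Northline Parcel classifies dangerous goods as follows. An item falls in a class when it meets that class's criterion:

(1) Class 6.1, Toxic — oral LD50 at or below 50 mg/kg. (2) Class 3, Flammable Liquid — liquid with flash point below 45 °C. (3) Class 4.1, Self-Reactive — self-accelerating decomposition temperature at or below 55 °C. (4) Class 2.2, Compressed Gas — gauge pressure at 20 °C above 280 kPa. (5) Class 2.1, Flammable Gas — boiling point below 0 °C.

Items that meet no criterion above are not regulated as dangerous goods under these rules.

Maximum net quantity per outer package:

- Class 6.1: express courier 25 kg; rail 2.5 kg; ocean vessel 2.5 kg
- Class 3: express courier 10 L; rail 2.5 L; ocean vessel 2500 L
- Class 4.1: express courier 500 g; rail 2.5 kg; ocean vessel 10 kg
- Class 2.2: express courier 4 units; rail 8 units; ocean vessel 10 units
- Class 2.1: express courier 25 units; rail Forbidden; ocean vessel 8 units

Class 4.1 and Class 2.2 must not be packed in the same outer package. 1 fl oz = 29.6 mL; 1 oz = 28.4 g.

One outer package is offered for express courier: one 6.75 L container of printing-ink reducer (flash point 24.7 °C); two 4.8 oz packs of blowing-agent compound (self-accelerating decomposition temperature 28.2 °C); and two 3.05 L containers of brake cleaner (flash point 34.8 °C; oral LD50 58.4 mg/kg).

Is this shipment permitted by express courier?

The printing-ink reducer has flash point 24.7 °C, which is < 45 °C, so it is Class 3 (Flammable Liquid).
The blowing-agent compound has self-accelerating decomposition temperature 28.2 °C, which is ≤ 55 °C, so it is Class 4.1 (Self-Reactive).
Brake cleaner: flash point 34.8 °C < 45 °C → Class 3 (Flammable Liquid).
Class 3 net quantity: 6.75 L + (two 3.05 L containers = 6.1 L) = 12.85 L.
12.85 L exceeds the express courier limit of 10 L for Class 3.
Class 4.1 quantity: two 4.8 oz packs = 272.64 g.
That is within the Class 4.1 express courier limit of 500 g.
The segregation rule (Class 4.1 with Class 2.2) does not apply to Class 3 with Class 4.1.

No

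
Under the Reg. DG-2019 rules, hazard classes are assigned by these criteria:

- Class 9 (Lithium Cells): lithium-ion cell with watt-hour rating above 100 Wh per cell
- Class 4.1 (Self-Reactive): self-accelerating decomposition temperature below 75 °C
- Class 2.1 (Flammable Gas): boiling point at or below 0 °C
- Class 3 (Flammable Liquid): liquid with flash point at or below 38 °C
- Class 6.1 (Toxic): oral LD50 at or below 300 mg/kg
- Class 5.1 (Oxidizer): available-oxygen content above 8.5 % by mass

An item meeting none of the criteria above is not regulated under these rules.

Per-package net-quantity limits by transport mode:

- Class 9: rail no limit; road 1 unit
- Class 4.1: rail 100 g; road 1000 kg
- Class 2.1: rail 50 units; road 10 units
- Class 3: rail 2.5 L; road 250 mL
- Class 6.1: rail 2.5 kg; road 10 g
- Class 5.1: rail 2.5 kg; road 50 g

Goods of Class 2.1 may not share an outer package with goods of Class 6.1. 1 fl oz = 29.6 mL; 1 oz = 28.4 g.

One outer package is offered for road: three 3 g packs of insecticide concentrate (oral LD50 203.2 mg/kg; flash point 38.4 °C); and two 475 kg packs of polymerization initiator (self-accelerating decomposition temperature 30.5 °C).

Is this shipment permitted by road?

The insecticide concentrate has oral LD50 203.2 mg/kg, which is ≤ 300 mg/kg, so it is Class 6.1 (Toxic).
Polymerization initiator: self-accelerating decomposition temperature 30.5 °C < 75 °C → Class 4.1 (Self-Reactive).
Class 4.1 quantity: two 475 kg packs = 950 kg.
950 kg is within the road limit of 1000 kg for Class 4.1.
Class 6.1 quantity: three 3 g packs = 9 g.
9 g is within the road limit of 10 g for Class 6.1.
The segregation rule (Class 2.1 with Class 6.1) does not apply to Class 4.1 with Class 6.1.
Every hazard class is within its road limit and no segregation rule is violated.

Yes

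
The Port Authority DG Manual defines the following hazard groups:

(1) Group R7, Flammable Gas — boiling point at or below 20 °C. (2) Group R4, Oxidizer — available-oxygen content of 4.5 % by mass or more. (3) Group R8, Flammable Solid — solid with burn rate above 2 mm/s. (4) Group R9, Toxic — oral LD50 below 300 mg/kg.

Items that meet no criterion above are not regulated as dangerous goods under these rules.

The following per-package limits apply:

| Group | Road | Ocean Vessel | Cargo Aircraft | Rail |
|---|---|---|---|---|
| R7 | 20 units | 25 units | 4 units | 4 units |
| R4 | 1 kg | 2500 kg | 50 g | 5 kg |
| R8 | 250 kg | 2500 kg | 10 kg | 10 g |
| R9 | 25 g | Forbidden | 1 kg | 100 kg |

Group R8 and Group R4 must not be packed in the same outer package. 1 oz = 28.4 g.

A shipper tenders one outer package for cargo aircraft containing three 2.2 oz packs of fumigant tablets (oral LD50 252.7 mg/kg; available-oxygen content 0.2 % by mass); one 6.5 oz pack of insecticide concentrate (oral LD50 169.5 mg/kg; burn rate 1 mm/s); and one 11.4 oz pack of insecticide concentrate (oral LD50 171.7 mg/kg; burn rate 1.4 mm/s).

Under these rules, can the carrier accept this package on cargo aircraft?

Yes

The fumigant tablets have oral LD50 252.7 mg/kg, which is < 300 mg/kg, so they are Group R9 (Toxic).
With oral LD50 169.5 mg/kg (< 300 mg/kg), the insecticide concentrate falls in Group R9.
With oral LD50 171.7 mg/kg (< 300 mg/kg), the insecticide concentrate falls in Group R9.
Group R9 net quantity: (three 2.2 oz packs = 187.44 g) + (one 6.5 oz pack = 184.6 g) + (one 11.4 oz pack = 323.76 g) = 695.8 g.
695.8 g is within the cargo aircraft limit of 1 kg for Group R9.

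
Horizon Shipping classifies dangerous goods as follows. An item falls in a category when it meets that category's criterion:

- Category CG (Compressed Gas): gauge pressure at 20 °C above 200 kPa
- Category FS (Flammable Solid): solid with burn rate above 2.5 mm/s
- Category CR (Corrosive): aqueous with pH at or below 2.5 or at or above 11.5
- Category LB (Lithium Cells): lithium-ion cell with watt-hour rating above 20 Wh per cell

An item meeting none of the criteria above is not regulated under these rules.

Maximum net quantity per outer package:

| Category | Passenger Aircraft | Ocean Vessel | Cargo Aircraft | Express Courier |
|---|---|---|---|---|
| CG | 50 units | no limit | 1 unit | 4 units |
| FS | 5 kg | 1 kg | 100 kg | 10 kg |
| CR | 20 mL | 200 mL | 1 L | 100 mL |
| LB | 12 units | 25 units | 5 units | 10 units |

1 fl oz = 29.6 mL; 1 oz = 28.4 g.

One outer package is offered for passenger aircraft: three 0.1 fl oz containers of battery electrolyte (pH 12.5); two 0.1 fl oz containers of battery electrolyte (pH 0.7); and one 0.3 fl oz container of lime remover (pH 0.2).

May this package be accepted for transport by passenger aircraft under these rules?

No

Battery electrolyte: pH 12.5 ≥ 11.5 → Category CR (Corrosive).
With pH 0.7 (≤ 2.5), the battery electrolyte falls in Category CR.
pH 0.2 meets the Category CR criterion (Corrosive), so the lime remover is Category CR.
Total Category CR: (three 0.1 fl oz containers = 8.88 mL) + (two 0.1 fl oz containers = 5.92 mL) + (one 0.3 fl oz container = 8.88 mL) = 23.68 mL.
That exceeds the Category CR passenger aircraft limit of 20 mL.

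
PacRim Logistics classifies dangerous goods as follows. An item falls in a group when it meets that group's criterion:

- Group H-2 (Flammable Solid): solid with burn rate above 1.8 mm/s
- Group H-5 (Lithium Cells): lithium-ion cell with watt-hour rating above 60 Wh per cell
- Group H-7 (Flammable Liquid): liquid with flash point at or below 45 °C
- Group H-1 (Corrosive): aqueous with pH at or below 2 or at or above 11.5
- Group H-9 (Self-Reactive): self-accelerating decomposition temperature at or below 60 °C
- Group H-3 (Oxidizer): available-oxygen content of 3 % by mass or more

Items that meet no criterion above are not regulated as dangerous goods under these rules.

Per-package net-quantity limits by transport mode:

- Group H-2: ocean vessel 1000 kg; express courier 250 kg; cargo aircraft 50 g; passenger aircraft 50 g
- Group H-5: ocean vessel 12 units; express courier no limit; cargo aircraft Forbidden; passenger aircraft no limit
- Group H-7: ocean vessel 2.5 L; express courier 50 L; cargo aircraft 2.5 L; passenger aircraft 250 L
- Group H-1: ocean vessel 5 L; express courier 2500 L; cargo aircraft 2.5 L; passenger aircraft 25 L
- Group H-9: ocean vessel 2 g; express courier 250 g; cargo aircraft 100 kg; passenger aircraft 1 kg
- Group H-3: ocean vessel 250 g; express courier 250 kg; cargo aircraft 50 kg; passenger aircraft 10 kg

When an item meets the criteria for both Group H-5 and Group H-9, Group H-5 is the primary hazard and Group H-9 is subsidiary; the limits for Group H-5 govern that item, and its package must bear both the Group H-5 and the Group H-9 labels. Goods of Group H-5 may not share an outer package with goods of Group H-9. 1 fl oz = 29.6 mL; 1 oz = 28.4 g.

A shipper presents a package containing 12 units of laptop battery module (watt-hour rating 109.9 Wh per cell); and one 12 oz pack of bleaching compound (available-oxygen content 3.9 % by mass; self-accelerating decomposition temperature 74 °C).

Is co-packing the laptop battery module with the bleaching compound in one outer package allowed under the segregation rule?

Yes

Laptop battery module: watt-hour rating 109.9 Wh per cell > 60 Wh per cell → Group H-5 (Lithium Cells).
The bleaching compound has available-oxygen content 3.9 % by mass, which is ≥ 3 % by mass, so it is Group H-3 (Oxidizer).
No segregation rule bars Group H-5 with Group H-3.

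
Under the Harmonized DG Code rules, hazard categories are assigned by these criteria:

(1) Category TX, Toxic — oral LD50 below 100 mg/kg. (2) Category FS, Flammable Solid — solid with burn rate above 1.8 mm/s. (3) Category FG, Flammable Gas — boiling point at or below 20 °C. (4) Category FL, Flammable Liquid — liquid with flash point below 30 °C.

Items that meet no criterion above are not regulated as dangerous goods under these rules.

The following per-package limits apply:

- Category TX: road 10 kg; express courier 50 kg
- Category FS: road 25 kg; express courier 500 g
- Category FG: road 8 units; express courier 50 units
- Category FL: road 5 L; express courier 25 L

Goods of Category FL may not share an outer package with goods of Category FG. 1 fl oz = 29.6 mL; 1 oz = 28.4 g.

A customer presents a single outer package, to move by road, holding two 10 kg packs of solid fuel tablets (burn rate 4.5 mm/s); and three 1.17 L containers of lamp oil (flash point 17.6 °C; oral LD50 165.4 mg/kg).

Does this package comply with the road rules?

Yes

Burn rate 4.5 mm/s meets the Category FS criterion (Flammable Solid), so the solid fuel tablets are Category FS.
With flash point 17.6 °C (< 30 °C), the lamp oil falls in Category FL.
Category FL quantity: three 1.17 L containers = 3.51 L.
3.51 L ≤ 5 L (road limit, Category FL) — within limit.
Category FS quantity: two 10 kg packs = 20 kg.
That is within the Category FS road limit of 25 kg.
The segregation rule (Category FL with Category FG) does not apply to Category FL with Category FS.
Every hazard category is within its road limit and no segregation rule is violated.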